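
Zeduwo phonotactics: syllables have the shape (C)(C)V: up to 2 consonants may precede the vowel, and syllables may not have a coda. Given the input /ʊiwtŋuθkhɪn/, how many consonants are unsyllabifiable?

3

Under (C)(C)V, the unsyllabifiable consonants are /w/, /θ/, /n/ (no codas are permitted; onsets may contain at most 2 consonants).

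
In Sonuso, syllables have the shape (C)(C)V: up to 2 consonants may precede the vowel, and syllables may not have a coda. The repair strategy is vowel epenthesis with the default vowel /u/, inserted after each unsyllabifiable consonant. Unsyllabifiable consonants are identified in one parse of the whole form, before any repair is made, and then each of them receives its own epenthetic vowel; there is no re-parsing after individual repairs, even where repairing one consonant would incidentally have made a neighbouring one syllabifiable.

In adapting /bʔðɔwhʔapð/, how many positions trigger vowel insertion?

The unsyllabifiable consonants are /b/, /w/, /p/, /ð/; each receives one epenthetic vowel.

4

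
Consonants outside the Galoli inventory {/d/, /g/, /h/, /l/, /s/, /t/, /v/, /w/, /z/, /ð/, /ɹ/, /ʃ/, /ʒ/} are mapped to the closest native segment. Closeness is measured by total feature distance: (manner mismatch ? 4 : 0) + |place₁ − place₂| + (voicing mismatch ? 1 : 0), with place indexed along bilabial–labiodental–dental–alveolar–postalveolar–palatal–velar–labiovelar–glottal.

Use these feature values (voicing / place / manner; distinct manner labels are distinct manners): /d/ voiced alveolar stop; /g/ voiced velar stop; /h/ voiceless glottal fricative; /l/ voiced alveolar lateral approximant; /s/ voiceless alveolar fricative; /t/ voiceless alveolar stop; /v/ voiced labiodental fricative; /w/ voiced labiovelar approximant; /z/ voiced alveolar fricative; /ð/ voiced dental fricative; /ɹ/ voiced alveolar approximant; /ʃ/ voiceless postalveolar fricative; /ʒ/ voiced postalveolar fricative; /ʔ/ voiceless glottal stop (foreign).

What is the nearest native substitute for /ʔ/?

g

/g/ is closest: same manner (stop), place distance 2 (glottal→velar), voicing differs (+1); total 3. Next closest is /h/ at distance 4.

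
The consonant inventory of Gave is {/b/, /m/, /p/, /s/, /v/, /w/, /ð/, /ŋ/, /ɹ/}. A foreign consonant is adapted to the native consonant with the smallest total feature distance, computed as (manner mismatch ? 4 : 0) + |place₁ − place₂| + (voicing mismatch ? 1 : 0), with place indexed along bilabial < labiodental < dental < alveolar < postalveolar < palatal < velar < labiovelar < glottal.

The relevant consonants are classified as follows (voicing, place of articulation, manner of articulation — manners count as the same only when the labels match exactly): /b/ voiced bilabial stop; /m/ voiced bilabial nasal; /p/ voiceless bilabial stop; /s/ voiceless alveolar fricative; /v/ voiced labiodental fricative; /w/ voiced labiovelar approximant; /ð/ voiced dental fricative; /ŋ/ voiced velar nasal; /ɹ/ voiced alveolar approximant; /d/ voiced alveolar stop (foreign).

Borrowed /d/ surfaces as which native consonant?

/b/ is closest: same manner (stop), place distance 3 (alveolar→bilabial), same voicing; total 3. Next closest is /p/ at distance 4.

b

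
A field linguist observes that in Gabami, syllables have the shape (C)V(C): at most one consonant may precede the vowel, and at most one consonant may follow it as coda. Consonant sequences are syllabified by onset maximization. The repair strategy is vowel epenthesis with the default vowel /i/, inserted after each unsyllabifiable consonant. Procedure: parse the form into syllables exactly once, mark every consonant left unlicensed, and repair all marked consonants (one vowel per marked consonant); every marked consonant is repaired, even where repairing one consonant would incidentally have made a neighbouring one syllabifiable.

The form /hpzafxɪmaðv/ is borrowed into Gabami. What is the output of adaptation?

Under (C)V(C), the unsyllabifiable consonants are /h/, /p/, /v/ (at most one coda consonant is licensed; onsets are limited to one consonant).
Inserting the epenthetic vowel yields /h/ → /hi/, /p/ → /pi/, /v/ → /vi/.

hipizafxɪmaðvi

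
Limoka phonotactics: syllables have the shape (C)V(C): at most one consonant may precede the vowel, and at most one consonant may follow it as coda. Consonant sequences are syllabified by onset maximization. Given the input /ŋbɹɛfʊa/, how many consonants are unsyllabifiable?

2

Under (C)V(C), the unsyllabifiable consonants are /ŋ/, /b/ (at most one coda consonant is licensed; onsets are limited to one consonant).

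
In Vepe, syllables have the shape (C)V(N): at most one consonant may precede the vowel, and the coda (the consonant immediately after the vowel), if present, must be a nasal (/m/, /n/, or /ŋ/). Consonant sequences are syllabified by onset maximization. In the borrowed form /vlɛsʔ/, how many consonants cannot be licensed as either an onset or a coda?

Under (C)V(N), the unsyllabifiable consonants are /v/, /s/, /ʔ/ (only a nasal (/m/, /n/, or /ŋ/) is licensed in coda position; onsets are limited to one consonant).

3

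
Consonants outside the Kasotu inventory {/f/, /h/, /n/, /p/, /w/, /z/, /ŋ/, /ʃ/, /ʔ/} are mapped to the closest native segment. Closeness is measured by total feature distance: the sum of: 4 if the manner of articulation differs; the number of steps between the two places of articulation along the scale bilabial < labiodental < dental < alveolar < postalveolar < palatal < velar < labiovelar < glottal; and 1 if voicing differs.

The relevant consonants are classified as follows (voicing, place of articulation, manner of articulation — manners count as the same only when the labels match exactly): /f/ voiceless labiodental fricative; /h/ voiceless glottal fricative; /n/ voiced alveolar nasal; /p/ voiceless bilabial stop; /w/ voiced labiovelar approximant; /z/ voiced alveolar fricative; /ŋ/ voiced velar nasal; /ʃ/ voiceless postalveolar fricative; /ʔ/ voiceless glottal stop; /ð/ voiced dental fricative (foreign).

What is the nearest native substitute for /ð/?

/z/ is closest: same manner (fricative), place distance 1 (dental→alveolar), same voicing; total 1. Next closest is /f/ at distance 2.

z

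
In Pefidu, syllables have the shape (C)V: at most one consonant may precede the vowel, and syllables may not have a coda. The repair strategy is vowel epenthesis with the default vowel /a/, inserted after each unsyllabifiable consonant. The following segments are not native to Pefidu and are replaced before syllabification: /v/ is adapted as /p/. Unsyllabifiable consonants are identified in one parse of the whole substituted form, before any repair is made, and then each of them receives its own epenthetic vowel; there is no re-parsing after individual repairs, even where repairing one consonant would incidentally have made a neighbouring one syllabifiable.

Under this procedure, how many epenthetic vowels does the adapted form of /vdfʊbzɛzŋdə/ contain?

5

After substitution the input is /pdfʊbzɛzŋdə/.
The unsyllabifiable consonants are /p/, /d/, /b/, /z/, /ŋ/; each receives one epenthetic vowel.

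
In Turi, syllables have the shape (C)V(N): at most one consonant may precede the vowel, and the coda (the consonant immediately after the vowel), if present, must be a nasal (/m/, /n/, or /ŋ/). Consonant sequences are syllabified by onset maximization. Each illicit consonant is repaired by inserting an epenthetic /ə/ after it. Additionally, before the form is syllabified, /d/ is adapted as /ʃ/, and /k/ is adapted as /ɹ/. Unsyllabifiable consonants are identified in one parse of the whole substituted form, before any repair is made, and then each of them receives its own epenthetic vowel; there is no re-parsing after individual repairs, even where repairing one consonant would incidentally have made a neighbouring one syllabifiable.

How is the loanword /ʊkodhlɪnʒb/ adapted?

Substitution: /k/ → /ɹ/, /d/ → /ʃ/, giving /ʊɹoʃhlɪnʒb/.
Under (C)V(N), the unsyllabifiable consonants are /ʃ/, /h/, /ʒ/, /b/ (only a nasal (/m/, /n/, or /ŋ/) is licensed in coda position; onsets are limited to one consonant).
Each unlicensed consonant becomes the onset of a new syllable: /ʃ/ → /ʃə/, /h/ → /hə/, /ʒ/ → /ʒə/, /b/ → /bə/.

ʊɹoʃəhəlɪnʒəbə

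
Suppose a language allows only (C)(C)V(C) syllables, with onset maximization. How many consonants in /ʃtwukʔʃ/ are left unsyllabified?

Syllabifying with onset maximization leaves /ʃ/, /ʔ/, /ʃ/ stranded (at most one coda consonant is licensed; onsets may contain at most 2 consonants).

3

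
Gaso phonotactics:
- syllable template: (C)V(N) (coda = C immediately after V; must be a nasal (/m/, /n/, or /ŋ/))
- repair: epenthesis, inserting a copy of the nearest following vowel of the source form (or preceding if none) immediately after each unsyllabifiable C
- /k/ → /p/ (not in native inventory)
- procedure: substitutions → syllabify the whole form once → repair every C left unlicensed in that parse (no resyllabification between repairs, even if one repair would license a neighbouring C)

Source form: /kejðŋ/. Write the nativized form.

pejeðeŋe

Substitution: /k/ → /p/, giving /pejðŋ/.
Under (C)V(N), the unsyllabifiable consonants are /j/, /ð/, /ŋ/ (only a nasal (/m/, /n/, or /ŋ/) is licensed in coda position; onsets are limited to one consonant).
Each unlicensed consonant becomes the onset of a new syllable: /j/ → /je/, /ð/ → /ðe/, /ŋ/ → /ŋe/.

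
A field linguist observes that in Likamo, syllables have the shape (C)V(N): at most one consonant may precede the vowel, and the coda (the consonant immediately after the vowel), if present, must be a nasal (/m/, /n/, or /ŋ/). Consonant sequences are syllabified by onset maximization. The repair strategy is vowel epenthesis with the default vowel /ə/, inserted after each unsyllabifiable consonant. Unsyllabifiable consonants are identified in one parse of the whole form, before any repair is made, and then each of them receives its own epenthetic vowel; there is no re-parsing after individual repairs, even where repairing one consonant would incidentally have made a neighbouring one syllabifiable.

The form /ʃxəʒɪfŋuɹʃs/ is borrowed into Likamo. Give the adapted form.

Syllabifying with onset maximization leaves /ʃ/, /f/, /ɹ/, /ʃ/, /s/ stranded (only a nasal (/m/, /n/, or /ŋ/) is licensed in coda position; onsets are limited to one consonant).
Inserting the epenthetic vowel yields /ʃ/ → /ʃə/, /f/ → /fə/, /ɹ/ → /ɹə/, /ʃ/ → /ʃə/, /s/ → /sə/.

ʃəxəʒɪfəŋuɹəʃəsə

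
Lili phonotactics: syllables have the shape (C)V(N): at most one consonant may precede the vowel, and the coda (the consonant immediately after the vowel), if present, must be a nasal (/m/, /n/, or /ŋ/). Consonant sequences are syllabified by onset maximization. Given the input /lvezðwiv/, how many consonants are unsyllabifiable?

4

Under (C)V(N), the unsyllabifiable consonants are /l/, /z/, /ð/, /v/ (only a nasal (/m/, /n/, or /ŋ/) is licensed in coda position; onsets are limited to one consonant).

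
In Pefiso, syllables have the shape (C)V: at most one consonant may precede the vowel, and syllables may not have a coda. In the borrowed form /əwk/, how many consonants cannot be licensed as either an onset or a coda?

Under (C)V, the unsyllabifiable consonants are /w/, /k/ (no codas are permitted; onsets are limited to one consonant).

2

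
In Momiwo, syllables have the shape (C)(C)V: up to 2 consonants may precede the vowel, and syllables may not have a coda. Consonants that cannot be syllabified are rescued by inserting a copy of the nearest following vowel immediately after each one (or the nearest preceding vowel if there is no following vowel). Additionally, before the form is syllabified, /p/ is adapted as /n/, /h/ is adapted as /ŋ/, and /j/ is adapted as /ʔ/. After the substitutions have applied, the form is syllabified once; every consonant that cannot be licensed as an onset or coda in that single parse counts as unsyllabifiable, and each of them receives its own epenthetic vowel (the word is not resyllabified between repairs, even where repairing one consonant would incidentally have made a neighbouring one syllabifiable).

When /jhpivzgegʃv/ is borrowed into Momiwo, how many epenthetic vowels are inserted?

5

After substitution the input is /ʔŋnivzgegʃv/.
The unsyllabifiable consonants are /ʔ/, /v/, /g/, /ʃ/, /v/; each receives one epenthetic vowel.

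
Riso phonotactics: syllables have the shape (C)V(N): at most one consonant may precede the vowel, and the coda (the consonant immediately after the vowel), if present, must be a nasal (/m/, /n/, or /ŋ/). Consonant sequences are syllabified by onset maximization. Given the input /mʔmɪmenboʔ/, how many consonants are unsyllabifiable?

3

Syllabifying with onset maximization leaves /m/, /ʔ/, /ʔ/ stranded (only a nasal (/m/, /n/, or /ŋ/) is licensed in coda position; onsets are limited to one consonant).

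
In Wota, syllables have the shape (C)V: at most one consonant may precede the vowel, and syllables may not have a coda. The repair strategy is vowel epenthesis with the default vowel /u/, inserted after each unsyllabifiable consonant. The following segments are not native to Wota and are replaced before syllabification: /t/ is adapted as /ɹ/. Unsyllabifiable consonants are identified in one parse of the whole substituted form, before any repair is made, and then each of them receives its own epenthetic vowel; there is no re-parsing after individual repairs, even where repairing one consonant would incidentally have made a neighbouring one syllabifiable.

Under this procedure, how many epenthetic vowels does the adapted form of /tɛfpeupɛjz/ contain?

After substitution the input is /ɹɛfpeupɛjz/.
The unsyllabifiable consonants are /f/, /j/, /z/; each receives one epenthetic vowel.

3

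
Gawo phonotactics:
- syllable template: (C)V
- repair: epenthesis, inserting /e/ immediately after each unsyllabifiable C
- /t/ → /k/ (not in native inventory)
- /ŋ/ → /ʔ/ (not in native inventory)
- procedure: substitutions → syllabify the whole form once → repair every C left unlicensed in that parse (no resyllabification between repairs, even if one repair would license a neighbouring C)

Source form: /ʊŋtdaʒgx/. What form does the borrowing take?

Substitution: /ŋ/ → /ʔ/, /t/ → /k/, giving /ʊʔkdaʒgx/.
Under (C)V, the unsyllabifiable consonants are /ʔ/, /k/, /ʒ/, /g/, /x/ (no codas are permitted; onsets are limited to one consonant).
Epenthesis after each stranded consonant: /ʔ/ → /ʔe/, /k/ → /ke/, /ʒ/ → /ʒe/, /g/ → /ge/, /x/ → /xe/.

ʊʔekedaʒegexe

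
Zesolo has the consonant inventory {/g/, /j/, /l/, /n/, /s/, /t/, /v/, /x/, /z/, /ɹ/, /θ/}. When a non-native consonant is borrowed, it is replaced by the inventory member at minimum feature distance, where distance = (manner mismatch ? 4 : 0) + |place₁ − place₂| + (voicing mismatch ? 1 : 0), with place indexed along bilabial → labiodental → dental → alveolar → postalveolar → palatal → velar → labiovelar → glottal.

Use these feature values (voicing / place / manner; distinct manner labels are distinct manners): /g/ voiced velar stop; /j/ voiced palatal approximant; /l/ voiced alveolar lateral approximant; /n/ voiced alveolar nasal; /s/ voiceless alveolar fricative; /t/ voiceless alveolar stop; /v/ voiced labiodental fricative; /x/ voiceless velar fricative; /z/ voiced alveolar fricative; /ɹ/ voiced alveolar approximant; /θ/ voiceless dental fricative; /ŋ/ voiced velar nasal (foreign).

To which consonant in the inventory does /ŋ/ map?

/n/ is closest: same manner (nasal), place distance 3 (velar→alveolar), same voicing; total 3. Next closest is /g/ at distance 4.

n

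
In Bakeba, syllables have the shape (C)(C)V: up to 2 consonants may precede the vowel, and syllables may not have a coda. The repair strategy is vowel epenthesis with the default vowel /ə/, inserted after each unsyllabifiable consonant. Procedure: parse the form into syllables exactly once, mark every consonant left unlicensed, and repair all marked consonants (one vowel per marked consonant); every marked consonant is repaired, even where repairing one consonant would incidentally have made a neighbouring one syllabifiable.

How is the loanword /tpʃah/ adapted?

təpʃahə

Syllabifying with onset maximization leaves /t/, /h/ stranded (no codas are permitted; onsets may contain at most 2 consonants).
Epenthesis after each stranded consonant: /t/ → /tə/, /h/ → /hə/.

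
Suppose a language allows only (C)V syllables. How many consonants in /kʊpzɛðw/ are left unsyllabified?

Under (C)V, the unsyllabifiable consonants are /p/, /ð/, /w/ (no codas are permitted; onsets are limited to one consonant).

3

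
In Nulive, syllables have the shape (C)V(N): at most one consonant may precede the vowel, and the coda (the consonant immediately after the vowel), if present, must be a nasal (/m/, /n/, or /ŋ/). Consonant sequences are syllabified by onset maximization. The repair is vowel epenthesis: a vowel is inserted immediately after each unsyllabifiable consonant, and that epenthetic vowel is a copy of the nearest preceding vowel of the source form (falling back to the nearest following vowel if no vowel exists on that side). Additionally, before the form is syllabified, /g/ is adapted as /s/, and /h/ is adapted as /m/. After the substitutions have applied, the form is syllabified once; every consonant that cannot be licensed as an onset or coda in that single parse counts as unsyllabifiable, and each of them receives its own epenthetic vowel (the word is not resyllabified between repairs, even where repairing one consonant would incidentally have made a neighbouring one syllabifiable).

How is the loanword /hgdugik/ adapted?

musudusiki

Substitution: /h/ → /m/, /g/ → /s/, giving /msdusik/.
Under (C)V(N), the unsyllabifiable consonants are /m/, /s/, /k/ (only a nasal (/m/, /n/, or /ŋ/) is licensed in coda position; onsets are limited to one consonant).
Inserting the epenthetic vowel yields /m/ → /mu/, /s/ → /su/, /k/ → /ki/.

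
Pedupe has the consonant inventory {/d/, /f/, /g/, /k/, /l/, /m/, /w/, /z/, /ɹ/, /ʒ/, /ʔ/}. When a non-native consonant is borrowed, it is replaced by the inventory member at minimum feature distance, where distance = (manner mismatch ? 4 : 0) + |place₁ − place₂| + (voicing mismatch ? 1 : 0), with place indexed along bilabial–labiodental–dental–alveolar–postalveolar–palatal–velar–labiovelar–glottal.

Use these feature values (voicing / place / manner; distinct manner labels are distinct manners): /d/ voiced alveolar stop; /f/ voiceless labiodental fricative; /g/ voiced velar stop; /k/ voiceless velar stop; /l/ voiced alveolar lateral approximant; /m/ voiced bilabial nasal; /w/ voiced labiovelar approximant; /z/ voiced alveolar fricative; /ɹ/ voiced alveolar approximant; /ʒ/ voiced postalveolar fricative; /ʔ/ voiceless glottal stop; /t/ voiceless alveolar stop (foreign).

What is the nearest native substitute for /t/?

d

/d/ is closest: same manner (stop), place distance 0 (alveolar→alveolar), voicing differs (+1); total 1. Next closest is /k/ at distance 3.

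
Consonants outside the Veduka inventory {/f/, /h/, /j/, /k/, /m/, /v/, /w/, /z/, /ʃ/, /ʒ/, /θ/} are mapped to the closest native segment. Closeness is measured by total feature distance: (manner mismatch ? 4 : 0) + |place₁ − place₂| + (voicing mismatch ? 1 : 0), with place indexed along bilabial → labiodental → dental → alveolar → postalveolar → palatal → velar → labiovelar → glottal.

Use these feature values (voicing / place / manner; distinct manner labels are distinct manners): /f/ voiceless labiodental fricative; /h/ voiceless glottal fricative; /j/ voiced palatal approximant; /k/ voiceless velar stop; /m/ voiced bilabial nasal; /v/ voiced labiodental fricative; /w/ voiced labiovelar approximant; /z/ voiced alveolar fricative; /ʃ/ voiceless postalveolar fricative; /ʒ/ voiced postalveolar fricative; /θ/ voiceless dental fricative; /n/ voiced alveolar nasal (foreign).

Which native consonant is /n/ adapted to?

m

/m/ is closest: same manner (nasal), place distance 3 (alveolar→bilabial), same voicing; total 3. Next closest is /z/ at distance 4.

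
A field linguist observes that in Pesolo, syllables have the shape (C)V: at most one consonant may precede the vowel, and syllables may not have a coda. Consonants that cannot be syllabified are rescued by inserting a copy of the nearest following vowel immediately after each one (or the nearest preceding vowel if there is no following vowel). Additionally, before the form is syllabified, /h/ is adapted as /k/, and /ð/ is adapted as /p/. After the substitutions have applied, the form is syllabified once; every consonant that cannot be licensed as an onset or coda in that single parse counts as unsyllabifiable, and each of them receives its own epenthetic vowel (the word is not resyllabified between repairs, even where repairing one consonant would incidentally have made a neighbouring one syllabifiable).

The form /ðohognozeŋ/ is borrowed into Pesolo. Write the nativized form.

pokogonozeŋe

Substitution: /ð/ → /p/, /h/ → /k/, giving /pokognozeŋ/.
Under (C)V, the unsyllabifiable consonants are /g/, /ŋ/ (no codas are permitted; onsets are limited to one consonant).
Each unlicensed consonant becomes the onset of a new syllable: /g/ → /go/, /ŋ/ → /ŋe/.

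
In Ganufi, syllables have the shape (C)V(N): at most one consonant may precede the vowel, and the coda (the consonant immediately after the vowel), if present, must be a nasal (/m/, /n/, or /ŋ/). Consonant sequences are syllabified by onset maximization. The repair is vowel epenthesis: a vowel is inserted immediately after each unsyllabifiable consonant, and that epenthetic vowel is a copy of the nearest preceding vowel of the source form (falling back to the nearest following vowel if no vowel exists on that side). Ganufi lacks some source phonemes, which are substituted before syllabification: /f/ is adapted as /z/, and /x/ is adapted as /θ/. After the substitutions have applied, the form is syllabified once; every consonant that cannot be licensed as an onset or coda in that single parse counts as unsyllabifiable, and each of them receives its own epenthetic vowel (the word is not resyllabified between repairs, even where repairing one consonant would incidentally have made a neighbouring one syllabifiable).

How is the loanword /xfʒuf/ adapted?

Substitution: /x/ → /θ/, /f/ → /z/, giving /θzʒuz/.
The consonants /θ/, /z/, /z/ cannot be parsed into a legal (C)V(N) syllable (only a nasal (/m/, /n/, or /ŋ/) is licensed in coda position; onsets are limited to one consonant).
Each unlicensed consonant becomes the onset of a new syllable: /θ/ → /θu/, /z/ → /zu/, /z/ → /zu/.

θuzuʒuzu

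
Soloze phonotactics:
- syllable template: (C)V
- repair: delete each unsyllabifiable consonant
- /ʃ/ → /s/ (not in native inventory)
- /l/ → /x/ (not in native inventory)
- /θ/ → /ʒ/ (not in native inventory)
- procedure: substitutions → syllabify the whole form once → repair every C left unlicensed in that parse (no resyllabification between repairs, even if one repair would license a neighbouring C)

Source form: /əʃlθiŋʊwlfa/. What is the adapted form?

əʒiŋʊfa

Substitution: /ʃ/ → /s/, /l/ → /x/, /θ/ → /ʒ/, giving /əsxʒiŋʊwxfa/.
Syllabifying with onset maximization leaves /s/, /x/, /w/, /x/ stranded (no codas are permitted; onsets are limited to one consonant).
Deletion applies to /s/, /x/, /w/, /x/.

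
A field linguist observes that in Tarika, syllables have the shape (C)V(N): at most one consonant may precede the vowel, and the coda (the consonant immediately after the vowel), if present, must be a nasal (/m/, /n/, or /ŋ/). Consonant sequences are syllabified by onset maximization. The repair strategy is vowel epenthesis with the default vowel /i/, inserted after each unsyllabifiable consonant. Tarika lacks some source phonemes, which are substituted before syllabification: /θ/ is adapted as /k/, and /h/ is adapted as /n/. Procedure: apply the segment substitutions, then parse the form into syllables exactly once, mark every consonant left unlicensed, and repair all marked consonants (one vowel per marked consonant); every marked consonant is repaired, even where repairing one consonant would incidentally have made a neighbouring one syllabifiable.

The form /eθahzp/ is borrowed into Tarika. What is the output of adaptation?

ekanzipi

Substitution: /θ/ → /k/, /h/ → /n/, giving /ekanzp/.
The consonants /z/, /p/ cannot be parsed into a legal (C)V(N) syllable (only a nasal (/m/, /n/, or /ŋ/) is licensed in coda position; onsets are limited to one consonant).
Epenthesis after each stranded consonant: /z/ → /zi/, /p/ → /pi/.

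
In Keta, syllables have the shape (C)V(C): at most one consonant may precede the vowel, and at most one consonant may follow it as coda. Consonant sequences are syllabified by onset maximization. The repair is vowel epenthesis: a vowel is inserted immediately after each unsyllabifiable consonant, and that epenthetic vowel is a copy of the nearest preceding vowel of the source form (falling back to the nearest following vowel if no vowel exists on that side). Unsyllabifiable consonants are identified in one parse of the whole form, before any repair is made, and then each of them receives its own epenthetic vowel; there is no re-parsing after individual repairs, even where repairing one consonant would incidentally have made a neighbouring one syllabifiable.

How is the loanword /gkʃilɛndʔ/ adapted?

gikiʃilɛndɛʔɛ

The consonants /g/, /k/, /d/, /ʔ/ cannot be parsed into a legal (C)V(C) syllable (at most one coda consonant is licensed; onsets are limited to one consonant).
Each unlicensed consonant becomes the onset of a new syllable: /g/ → /gi/, /k/ → /ki/, /d/ → /dɛ/, /ʔ/ → /ʔɛ/.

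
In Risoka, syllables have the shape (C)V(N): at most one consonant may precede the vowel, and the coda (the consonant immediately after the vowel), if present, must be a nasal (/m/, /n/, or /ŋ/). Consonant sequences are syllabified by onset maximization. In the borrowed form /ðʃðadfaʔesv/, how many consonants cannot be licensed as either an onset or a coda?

5

The consonants /ð/, /ʃ/, /d/, /s/, /v/ cannot be parsed into a legal (C)V(N) syllable (only a nasal (/m/, /n/, or /ŋ/) is licensed in coda position; onsets are limited to one consonant).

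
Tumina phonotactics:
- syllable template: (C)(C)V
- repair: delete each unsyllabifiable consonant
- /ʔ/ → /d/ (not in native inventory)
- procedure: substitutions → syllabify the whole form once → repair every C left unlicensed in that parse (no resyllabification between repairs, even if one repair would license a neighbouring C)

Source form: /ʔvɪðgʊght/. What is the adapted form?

dvɪðgʊ

Substitution: /ʔ/ → /d/, giving /dvɪðgʊght/.
Under (C)(C)V, the unsyllabifiable consonants are /g/, /h/, /t/ (no codas are permitted; onsets may contain at most 2 consonants).
Each unlicensed consonant is deleted: /g/, /h/, /t/.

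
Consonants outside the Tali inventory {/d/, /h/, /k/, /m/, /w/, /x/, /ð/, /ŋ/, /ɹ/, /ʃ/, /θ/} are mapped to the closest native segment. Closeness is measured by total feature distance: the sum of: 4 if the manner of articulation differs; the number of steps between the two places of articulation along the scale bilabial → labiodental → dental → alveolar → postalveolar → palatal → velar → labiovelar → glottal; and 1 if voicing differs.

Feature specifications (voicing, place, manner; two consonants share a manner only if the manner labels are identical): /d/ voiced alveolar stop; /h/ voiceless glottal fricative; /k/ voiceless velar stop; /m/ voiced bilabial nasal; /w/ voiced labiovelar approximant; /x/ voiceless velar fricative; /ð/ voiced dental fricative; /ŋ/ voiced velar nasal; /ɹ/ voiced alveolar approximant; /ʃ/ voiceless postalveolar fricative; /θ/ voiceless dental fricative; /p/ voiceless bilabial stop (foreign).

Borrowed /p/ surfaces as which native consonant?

/d/ is closest: same manner (stop), place distance 3 (bilabial→alveolar), voicing differs (+1); total 4. Next closest is /m/ at distance 5.

d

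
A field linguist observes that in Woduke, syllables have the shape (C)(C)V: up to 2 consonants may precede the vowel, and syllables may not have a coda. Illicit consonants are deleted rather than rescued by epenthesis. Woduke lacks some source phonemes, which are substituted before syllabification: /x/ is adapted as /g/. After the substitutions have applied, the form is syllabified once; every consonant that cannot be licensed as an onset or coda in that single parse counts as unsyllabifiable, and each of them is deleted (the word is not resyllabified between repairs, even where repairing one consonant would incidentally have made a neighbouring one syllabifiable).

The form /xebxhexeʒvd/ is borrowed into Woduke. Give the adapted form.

Substitution: /x/ → /g/, giving /gebghegeʒvd/.
Under (C)(C)V, the unsyllabifiable consonants are /b/, /ʒ/, /v/, /d/ (no codas are permitted; onsets may contain at most 2 consonants).
Each unlicensed consonant is deleted: /b/, /ʒ/, /v/, /d/.

geghege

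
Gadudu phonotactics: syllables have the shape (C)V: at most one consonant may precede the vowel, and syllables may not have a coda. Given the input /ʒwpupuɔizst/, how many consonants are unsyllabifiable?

5

Under (C)V, the unsyllabifiable consonants are /ʒ/, /w/, /z/, /s/, /t/ (no codas are permitted; onsets are limited to one consonant).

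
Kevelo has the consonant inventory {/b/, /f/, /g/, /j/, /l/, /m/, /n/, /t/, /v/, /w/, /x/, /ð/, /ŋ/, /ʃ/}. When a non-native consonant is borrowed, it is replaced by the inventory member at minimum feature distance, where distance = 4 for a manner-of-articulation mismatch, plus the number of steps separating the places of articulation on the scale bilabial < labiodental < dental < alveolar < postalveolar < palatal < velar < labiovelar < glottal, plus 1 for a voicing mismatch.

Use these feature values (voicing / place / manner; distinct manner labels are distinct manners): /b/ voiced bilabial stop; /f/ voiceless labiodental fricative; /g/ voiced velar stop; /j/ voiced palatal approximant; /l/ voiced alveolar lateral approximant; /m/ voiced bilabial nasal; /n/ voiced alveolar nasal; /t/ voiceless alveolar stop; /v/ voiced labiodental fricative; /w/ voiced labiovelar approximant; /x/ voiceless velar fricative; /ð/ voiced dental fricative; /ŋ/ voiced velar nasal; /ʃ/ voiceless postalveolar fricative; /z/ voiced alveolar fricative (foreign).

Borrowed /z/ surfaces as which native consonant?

/ð/ is closest: same manner (fricative), place distance 1 (alveolar→dental), same voicing; total 1. Next closest is /v/ at distance 2.

ð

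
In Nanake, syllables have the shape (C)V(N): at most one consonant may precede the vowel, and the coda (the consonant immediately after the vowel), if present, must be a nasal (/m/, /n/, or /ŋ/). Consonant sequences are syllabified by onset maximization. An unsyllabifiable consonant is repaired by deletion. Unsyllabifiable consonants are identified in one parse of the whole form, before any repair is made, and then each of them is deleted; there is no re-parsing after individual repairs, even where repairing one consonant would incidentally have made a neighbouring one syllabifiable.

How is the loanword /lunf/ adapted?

lun

The consonants /f/ cannot be parsed into a legal (C)V(N) syllable (only a nasal (/m/, /n/, or /ŋ/) is licensed in coda position; onsets are limited to one consonant).
Each unlicensed consonant is deleted: /f/.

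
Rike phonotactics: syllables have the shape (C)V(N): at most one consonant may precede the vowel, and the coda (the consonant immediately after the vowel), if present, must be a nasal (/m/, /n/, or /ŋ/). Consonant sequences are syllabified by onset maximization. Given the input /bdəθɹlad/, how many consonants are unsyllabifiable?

4

Under (C)V(N), the unsyllabifiable consonants are /b/, /θ/, /ɹ/, /d/ (only a nasal (/m/, /n/, or /ŋ/) is licensed in coda position; onsets are limited to one consonant).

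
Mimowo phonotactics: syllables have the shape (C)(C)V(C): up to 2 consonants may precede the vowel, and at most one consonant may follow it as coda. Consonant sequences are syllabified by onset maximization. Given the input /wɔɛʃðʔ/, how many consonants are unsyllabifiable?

Syllabifying with onset maximization leaves /ð/, /ʔ/ stranded (at most one coda consonant is licensed; onsets may contain at most 2 consonants).

2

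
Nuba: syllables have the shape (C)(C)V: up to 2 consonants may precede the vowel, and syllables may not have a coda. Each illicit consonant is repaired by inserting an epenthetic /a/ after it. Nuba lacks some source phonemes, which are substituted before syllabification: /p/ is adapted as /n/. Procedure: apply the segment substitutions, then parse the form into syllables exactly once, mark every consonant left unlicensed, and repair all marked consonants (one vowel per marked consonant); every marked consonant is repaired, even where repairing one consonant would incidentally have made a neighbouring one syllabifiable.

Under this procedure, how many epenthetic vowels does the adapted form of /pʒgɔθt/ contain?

3

After substitution the input is /nʒgɔθt/.
The unsyllabifiable consonants are /n/, /θ/, /t/; each receives one epenthetic vowel.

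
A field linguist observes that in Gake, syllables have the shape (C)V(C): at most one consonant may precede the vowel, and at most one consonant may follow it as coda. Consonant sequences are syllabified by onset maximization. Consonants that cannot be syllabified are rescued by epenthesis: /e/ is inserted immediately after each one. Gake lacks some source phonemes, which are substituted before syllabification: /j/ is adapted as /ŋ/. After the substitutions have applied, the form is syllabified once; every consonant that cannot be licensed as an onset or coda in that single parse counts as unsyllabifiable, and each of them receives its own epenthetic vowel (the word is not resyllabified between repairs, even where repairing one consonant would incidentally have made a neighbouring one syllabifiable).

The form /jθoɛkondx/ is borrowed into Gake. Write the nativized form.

Substitution: /j/ → /ŋ/, giving /ŋθoɛkondx/.
Under (C)V(C), the unsyllabifiable consonants are /ŋ/, /d/, /x/ (at most one coda consonant is licensed; onsets are limited to one consonant).
Inserting the epenthetic vowel yields /ŋ/ → /ŋe/, /d/ → /de/, /x/ → /xe/.

ŋeθoɛkondexe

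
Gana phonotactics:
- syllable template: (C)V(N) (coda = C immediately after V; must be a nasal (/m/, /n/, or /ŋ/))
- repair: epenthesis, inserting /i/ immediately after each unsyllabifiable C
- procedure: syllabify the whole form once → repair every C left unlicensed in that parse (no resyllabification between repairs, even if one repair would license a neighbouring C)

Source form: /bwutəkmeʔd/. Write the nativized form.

biwutəkimeʔidi

Syllabifying with onset maximization leaves /b/, /k/, /ʔ/, /d/ stranded (only a nasal (/m/, /n/, or /ŋ/) is licensed in coda position; onsets are limited to one consonant).
Each unlicensed consonant becomes the onset of a new syllable: /b/ → /bi/, /k/ → /ki/, /ʔ/ → /ʔi/, /d/ → /di/.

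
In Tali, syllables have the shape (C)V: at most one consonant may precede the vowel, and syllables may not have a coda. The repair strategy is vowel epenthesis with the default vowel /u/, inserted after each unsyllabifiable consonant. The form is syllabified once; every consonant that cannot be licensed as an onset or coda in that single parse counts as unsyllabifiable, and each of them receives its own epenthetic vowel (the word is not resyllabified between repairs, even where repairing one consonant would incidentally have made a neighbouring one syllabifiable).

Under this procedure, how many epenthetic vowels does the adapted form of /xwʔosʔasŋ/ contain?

5

The unsyllabifiable consonants are /x/, /w/, /s/, /s/, /ŋ/; each receives one epenthetic vowel.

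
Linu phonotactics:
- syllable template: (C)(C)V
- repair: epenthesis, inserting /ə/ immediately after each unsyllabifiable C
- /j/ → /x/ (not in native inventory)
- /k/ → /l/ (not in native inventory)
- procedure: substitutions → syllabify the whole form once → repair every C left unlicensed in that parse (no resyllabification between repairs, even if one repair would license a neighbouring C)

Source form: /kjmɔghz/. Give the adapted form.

Substitution: /k/ → /l/, /j/ → /x/, giving /lxmɔghz/.
The consonants /l/, /g/, /h/, /z/ cannot be parsed into a legal (C)(C)V syllable (no codas are permitted; onsets may contain at most 2 consonants).
Inserting the epenthetic vowel yields /l/ → /lə/, /g/ → /gə/, /h/ → /hə/, /z/ → /zə/.

ləxmɔgəhəzə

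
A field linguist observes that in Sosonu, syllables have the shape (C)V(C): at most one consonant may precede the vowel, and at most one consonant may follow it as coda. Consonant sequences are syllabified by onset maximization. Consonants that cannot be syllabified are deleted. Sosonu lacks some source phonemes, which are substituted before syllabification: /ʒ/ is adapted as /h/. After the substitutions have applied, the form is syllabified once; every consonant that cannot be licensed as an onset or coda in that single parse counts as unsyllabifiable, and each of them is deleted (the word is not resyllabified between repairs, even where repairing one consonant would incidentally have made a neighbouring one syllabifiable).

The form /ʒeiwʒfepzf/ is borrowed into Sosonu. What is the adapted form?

heiwfep

Substitution: /ʒ/ → /h/, giving /heiwhfepzf/.
Under (C)V(C), the unsyllabifiable consonants are /h/, /z/, /f/ (at most one coda consonant is licensed; onsets are limited to one consonant).
Each unlicensed consonant is deleted: /h/, /z/, /f/.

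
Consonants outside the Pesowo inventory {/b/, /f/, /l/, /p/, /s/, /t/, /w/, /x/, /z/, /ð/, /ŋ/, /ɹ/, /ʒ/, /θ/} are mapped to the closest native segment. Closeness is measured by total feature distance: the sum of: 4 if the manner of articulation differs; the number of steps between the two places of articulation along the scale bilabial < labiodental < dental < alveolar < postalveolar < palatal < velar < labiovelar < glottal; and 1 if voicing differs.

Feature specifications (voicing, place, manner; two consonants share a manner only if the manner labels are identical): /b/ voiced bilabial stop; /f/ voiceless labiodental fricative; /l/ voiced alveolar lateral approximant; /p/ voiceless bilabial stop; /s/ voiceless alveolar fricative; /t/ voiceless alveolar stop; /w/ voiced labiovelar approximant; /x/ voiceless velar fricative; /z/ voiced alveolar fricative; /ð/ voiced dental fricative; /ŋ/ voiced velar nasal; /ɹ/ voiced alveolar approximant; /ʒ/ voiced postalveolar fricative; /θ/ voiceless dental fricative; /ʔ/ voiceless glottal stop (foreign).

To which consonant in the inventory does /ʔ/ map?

t

/t/ is closest: same manner (stop), place distance 5 (glottal→alveolar), same voicing; total 5. Next closest is /w/ at distance 6.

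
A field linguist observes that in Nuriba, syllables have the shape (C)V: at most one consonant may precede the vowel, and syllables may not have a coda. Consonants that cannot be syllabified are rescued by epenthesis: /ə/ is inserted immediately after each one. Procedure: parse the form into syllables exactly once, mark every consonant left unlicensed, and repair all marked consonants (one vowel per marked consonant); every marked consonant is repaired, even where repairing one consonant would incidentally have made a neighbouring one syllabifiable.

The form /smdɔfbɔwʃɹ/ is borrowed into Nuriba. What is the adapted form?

səmədɔfəbɔwəʃəɹə

Under (C)V, the unsyllabifiable consonants are /s/, /m/, /f/, /w/, /ʃ/, /ɹ/ (no codas are permitted; onsets are limited to one consonant).
Epenthesis after each stranded consonant: /s/ → /sə/, /m/ → /mə/, /f/ → /fə/, /w/ → /wə/, /ʃ/ → /ʃə/, /ɹ/ → /ɹə/.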